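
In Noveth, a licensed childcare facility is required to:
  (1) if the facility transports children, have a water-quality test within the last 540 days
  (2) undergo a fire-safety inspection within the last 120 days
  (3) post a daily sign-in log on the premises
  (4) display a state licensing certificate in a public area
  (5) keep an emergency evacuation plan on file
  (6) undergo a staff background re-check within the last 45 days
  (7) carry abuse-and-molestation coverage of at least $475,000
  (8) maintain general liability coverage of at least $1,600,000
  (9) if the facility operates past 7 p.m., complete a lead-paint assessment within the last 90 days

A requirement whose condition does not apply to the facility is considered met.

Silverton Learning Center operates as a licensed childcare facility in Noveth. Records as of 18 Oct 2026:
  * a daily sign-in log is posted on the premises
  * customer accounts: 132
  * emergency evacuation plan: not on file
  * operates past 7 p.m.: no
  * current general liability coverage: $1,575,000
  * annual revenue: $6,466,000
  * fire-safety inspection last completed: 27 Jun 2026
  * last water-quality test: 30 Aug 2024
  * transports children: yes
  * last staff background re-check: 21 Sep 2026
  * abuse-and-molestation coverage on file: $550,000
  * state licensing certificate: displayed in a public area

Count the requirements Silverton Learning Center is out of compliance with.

3

1. condition 'transports children' holds; water-quality test 779 days ago vs limit 540 → not met
2. fire-safety inspection 113 days ago vs limit 120 → met
3. daily sign-in log present → met
4. state licensing certificate present → met
5. emergency evacuation plan absent → not met
6. staff background re-check 27 days ago vs limit 45 → met
7. abuse-and-molestation coverage $550,000 ≥ $475,000 → met
8. general liability coverage $1,575,000 < $1,600,000 → not met
9. condition 'operates past 7 p.m.' does not hold → requirement n/a → met
Not met: 3 of 9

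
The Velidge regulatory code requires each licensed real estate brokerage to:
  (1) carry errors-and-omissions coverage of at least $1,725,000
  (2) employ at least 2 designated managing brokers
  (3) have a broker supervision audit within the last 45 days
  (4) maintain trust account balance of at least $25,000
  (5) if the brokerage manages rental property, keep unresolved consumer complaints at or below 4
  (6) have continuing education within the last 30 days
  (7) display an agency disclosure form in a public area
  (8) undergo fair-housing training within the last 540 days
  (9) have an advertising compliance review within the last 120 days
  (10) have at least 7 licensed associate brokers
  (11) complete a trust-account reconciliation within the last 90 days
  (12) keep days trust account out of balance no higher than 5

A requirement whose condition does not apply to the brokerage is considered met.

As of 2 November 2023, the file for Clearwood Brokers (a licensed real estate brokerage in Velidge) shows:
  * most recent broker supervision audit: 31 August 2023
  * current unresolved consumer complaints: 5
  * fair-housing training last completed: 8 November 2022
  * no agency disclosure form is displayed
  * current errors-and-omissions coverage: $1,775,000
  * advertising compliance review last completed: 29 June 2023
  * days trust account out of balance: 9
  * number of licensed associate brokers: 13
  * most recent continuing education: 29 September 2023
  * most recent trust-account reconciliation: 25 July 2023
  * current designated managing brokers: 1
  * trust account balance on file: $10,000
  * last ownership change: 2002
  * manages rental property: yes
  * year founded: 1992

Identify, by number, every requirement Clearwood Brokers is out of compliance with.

2, 3, 4, 5, 6, 7, 9, 11, 12

1. errors-and-omissions coverage $1,775,000 ≥ $1,725,000 → met
2. designated managing brokers 1 < 2 → not met
3. broker supervision audit 63 days ago vs limit 45 → not met
4. trust account balance $10,000 < $25,000 → not met
5. condition 'manages rental property' holds; unresolved consumer complaints 5 > 4 → not met
6. continuing education 34 days ago vs limit 30 → not met
7. agency disclosure form absent → not met
8. fair-housing training 359 days ago vs limit 540 → met
9. advertising compliance review 126 days ago vs limit 120 → not met
10. licensed associate brokers 13 ≥ 7 → met
11. trust-account reconciliation 100 days ago vs limit 90 → not met
12. days trust account out of balance 9 > 5 → not met
Not met: 2, 3, 4, 5, 6, 7, 9, 11, 12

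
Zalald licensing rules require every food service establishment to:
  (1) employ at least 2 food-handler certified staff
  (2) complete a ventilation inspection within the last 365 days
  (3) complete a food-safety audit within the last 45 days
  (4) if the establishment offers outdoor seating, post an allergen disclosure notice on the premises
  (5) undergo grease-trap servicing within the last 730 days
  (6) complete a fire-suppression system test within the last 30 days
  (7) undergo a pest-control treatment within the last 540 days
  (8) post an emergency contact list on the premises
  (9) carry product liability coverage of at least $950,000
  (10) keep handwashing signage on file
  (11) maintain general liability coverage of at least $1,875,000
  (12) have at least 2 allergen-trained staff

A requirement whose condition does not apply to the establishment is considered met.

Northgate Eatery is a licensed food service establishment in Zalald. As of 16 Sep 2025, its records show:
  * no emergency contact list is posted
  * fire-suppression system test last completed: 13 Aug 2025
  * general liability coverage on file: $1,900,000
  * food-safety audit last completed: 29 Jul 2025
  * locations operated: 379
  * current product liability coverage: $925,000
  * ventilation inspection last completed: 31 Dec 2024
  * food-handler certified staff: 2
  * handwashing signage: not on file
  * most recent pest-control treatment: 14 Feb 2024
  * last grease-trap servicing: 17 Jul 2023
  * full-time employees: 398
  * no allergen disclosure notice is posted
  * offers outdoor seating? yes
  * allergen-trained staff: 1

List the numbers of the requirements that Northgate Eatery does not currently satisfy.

1. food-handler certified staff 2 ≥ 2 → met
2. ventilation inspection 259 days ago vs limit 365 → met
3. food-safety audit 49 days ago vs limit 45 → not met
4. condition 'offers outdoor seating' holds; allergen disclosure notice absent → not met
5. grease-trap servicing 792 days ago vs limit 730 → not met
6. fire-suppression system test 34 days ago vs limit 30 → not met
7. pest-control treatment 580 days ago vs limit 540 → not met
8. emergency contact list absent → not met
9. product liability coverage $925,000 < $950,000 → not met
10. handwashing signage absent → not met
11. general liability coverage $1,900,000 ≥ $1,875,000 → met
12. allergen-trained staff 1 < 2 → not met
Not met: 3, 4, 5, 6, 7, 8, 9, 10, 12

3, 4, 5, 6, 7, 8, 9, 10, 12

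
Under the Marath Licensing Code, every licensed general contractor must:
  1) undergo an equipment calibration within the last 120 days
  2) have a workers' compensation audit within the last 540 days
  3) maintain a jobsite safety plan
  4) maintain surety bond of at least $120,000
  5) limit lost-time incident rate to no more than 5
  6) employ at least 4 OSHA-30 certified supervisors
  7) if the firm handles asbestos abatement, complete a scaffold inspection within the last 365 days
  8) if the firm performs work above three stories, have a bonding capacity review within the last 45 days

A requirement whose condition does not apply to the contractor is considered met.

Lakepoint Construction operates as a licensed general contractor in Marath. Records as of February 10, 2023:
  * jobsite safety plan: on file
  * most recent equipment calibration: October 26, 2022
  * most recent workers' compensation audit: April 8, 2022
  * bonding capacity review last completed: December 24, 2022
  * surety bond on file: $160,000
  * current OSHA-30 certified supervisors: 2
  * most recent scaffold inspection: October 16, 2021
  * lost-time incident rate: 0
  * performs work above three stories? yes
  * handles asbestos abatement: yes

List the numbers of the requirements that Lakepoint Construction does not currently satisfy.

6, 7, 8

1. equipment calibration 107 days ago vs limit 120 → met
2. workers' compensation audit 308 days ago vs limit 540 → met
3. jobsite safety plan present → met
4. surety bond $160,000 ≥ $120,000 → met
5. lost-time incident rate 0 ≤ 5 → met
6. OSHA-30 certified supervisors 2 < 4 → not met
7. condition 'handles asbestos abatement' holds; scaffold inspection 482 days ago vs limit 365 → not met
8. condition 'performs work above three stories' holds; bonding capacity review 48 days ago vs limit 45 → not met
Not met: 6, 7, 8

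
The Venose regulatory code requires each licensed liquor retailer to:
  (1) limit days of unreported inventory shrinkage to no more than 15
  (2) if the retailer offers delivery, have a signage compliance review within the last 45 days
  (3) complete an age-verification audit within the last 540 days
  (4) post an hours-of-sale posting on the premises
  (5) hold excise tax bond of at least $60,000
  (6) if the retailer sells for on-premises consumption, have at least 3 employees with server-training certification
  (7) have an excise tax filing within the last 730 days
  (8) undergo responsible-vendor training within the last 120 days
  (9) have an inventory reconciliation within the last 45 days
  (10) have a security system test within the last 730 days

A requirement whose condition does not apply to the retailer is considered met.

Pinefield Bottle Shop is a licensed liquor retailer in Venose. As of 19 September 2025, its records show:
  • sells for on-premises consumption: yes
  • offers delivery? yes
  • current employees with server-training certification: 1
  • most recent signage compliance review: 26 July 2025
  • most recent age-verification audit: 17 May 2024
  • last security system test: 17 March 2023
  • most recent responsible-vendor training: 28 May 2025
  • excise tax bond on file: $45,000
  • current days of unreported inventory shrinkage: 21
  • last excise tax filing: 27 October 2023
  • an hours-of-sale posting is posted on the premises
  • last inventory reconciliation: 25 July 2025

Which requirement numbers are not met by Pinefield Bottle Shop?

1. days of unreported inventory shrinkage 21 > 15 → not met
2. condition 'offers delivery' holds; signage compliance review 55 days ago vs limit 45 → not met
3. age-verification audit 490 days ago vs limit 540 → met
4. hours-of-sale posting present → met
5. excise tax bond $45,000 < $60,000 → not met
6. condition 'sells for on-premises consumption' holds; employees with server-training certification 1 < 3 → not met
7. excise tax filing 693 days ago vs limit 730 → met
8. responsible-vendor training 114 days ago vs limit 120 → met
9. inventory reconciliation 56 days ago vs limit 45 → not met
10. security system test 917 days ago vs limit 730 → not met
Not met: 1, 2, 5, 6, 9, 10

1, 2, 5, 6, 9, 10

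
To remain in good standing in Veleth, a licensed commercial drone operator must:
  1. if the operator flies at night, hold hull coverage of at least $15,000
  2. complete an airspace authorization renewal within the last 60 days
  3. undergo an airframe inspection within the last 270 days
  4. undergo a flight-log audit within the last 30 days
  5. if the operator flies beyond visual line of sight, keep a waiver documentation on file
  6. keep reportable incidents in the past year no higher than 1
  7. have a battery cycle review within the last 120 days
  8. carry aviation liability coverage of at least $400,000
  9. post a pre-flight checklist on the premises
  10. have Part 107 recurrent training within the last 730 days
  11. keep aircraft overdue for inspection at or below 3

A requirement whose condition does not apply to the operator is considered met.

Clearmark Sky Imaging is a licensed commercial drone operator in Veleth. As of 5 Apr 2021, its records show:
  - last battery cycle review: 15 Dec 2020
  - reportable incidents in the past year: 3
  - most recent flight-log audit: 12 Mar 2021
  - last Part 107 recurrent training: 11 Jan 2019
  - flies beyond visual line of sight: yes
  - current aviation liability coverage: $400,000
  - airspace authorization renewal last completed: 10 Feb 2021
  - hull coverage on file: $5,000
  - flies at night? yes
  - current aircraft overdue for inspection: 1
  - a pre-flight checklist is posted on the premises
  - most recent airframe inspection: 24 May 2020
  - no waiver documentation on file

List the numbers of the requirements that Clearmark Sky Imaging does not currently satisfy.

1. condition 'flies at night' holds; hull coverage $5,000 < $15,000 → not met
2. airspace authorization renewal 54 days ago vs limit 60 → met
3. airframe inspection 316 days ago vs limit 270 → not met
4. flight-log audit 24 days ago vs limit 30 → met
5. condition 'flies beyond visual line of sight' holds; waiver documentation absent → not met
6. reportable incidents in the past year 3 > 1 → not met
7. battery cycle review 111 days ago vs limit 120 → met
8. aviation liability coverage $400,000 ≥ $400,000 → met
9. pre-flight checklist present → met
10. Part 107 recurrent training 815 days ago vs limit 730 → not met
11. aircraft overdue for inspection 1 ≤ 3 → met
Not met: 1, 3, 5, 6, 10

1, 3, 5, 6, 10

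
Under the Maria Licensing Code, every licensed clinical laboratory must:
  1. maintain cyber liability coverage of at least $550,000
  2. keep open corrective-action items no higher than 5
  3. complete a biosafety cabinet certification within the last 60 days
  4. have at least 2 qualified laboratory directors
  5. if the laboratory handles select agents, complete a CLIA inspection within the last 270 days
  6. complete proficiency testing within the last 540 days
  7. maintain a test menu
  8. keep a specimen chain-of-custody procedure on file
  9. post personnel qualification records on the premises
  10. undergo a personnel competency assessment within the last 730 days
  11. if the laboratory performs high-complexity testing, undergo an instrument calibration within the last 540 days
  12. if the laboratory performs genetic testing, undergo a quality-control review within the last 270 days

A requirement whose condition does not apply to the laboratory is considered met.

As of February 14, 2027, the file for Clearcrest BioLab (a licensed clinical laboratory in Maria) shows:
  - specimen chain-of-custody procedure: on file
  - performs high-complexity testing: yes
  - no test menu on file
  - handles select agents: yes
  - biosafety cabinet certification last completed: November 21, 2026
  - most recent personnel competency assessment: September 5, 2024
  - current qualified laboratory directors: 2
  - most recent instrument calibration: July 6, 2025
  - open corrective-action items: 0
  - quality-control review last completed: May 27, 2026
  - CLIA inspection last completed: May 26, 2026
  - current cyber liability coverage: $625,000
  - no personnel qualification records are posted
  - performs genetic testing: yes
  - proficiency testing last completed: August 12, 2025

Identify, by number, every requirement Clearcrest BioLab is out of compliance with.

1. cyber liability coverage $625,000 ≥ $550,000 → met
2. open corrective-action items 0 ≤ 5 → met
3. biosafety cabinet certification 85 days ago vs limit 60 → not met
4. qualified laboratory directors 2 ≥ 2 → met
5. condition 'handles select agents' holds; CLIA inspection 264 days ago vs limit 270 → met
6. proficiency testing 551 days ago vs limit 540 → not met
7. test menu absent → not met
8. specimen chain-of-custody procedure present → met
9. personnel qualification records absent → not met
10. personnel competency assessment 892 days ago vs limit 730 → not met
11. condition 'performs high-complexity testing' holds; instrument calibration 588 days ago vs limit 540 → not met
12. condition 'performs genetic testing' holds; quality-control review 263 days ago vs limit 270 → met
Not met: 3, 6, 7, 9, 10, 11

3, 6, 7, 9, 10, 11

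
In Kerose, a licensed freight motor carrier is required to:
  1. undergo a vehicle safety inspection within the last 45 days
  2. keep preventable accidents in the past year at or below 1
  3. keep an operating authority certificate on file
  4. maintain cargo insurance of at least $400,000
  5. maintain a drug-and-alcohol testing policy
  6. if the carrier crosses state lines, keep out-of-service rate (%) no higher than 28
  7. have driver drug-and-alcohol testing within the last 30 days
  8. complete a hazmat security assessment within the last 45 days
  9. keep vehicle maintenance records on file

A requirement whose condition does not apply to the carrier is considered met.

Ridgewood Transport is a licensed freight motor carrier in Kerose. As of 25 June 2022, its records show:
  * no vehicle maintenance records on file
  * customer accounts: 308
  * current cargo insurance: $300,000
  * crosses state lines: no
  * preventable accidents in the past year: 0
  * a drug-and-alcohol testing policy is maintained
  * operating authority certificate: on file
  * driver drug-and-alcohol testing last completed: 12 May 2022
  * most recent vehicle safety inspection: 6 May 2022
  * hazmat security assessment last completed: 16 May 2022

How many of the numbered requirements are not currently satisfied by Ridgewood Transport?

4

1. vehicle safety inspection 50 days ago vs limit 45 → not met
2. preventable accidents in the past year 0 ≤ 1 → met
3. operating authority certificate present → met
4. cargo insurance $300,000 < $400,000 → not met
5. drug-and-alcohol testing policy present → met
6. condition 'crosses state lines' does not hold → requirement n/a → met
7. driver drug-and-alcohol testing 44 days ago vs limit 30 → not met
8. hazmat security assessment 40 days ago vs limit 45 → met
9. vehicle maintenance records absent → not met
Not met: 4 of 9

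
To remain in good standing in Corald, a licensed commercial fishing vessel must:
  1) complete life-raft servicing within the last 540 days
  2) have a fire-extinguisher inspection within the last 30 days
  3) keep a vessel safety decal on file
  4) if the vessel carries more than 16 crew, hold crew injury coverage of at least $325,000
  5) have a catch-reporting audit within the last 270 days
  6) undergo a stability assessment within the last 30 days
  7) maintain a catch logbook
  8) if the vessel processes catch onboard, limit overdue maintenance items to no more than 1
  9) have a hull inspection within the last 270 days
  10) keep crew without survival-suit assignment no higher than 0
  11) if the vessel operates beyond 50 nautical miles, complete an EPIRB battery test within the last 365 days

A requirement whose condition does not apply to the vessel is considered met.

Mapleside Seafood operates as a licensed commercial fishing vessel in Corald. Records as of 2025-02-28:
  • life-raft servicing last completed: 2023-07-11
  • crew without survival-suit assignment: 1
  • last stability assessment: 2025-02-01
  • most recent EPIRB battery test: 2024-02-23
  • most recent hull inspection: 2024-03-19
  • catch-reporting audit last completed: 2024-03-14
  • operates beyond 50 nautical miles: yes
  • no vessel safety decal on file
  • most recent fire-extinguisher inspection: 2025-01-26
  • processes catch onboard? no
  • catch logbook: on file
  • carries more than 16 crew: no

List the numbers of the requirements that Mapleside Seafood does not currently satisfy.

1. life-raft servicing 598 days ago vs limit 540 → not met
2. fire-extinguisher inspection 33 days ago vs limit 30 → not met
3. vessel safety decal absent → not met
4. condition 'carries more than 16 crew' does not hold → requirement n/a → met
5. catch-reporting audit 351 days ago vs limit 270 → not met
6. stability assessment 27 days ago vs limit 30 → met
7. catch logbook present → met
8. condition 'processes catch onboard' does not hold → requirement n/a → met
9. hull inspection 346 days ago vs limit 270 → not met
10. crew without survival-suit assignment 1 > 0 → not met
11. condition 'operates beyond 50 nautical miles' holds; EPIRB battery test 371 days ago vs limit 365 → not met
Not met: 1, 2, 3, 5, 9, 10, 11

1, 2, 3, 5, 9, 10, 11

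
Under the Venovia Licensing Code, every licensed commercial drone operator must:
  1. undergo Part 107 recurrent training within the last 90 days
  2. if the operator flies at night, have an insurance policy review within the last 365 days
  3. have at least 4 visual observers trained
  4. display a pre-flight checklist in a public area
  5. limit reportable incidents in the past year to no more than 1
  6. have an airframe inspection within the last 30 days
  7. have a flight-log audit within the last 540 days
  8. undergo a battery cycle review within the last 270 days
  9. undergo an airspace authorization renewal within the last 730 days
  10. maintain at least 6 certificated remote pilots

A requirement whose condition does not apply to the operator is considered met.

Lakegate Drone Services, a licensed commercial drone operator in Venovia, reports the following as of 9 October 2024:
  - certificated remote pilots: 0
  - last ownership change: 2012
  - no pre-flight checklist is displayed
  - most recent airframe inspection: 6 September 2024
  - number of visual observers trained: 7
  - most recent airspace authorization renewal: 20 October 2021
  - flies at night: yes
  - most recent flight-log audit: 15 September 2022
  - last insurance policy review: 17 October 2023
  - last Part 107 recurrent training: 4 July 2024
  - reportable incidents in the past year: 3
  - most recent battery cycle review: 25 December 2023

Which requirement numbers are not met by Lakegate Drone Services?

1, 4, 5, 6, 7, 8, 9, 10

1. Part 107 recurrent training 97 days ago vs limit 90 → not met
2. condition 'flies at night' holds; insurance policy review 358 days ago vs limit 365 → met
3. visual observers trained 7 ≥ 4 → met
4. pre-flight checklist absent → not met
5. reportable incidents in the past year 3 > 1 → not met
6. airframe inspection 33 days ago vs limit 30 → not met
7. flight-log audit 755 days ago vs limit 540 → not met
8. battery cycle review 289 days ago vs limit 270 → not met
9. airspace authorization renewal 1085 days ago vs limit 730 → not met
10. certificated remote pilots 0 < 6 → not met
Not met: 1, 4, 5, 6, 7, 8, 9, 10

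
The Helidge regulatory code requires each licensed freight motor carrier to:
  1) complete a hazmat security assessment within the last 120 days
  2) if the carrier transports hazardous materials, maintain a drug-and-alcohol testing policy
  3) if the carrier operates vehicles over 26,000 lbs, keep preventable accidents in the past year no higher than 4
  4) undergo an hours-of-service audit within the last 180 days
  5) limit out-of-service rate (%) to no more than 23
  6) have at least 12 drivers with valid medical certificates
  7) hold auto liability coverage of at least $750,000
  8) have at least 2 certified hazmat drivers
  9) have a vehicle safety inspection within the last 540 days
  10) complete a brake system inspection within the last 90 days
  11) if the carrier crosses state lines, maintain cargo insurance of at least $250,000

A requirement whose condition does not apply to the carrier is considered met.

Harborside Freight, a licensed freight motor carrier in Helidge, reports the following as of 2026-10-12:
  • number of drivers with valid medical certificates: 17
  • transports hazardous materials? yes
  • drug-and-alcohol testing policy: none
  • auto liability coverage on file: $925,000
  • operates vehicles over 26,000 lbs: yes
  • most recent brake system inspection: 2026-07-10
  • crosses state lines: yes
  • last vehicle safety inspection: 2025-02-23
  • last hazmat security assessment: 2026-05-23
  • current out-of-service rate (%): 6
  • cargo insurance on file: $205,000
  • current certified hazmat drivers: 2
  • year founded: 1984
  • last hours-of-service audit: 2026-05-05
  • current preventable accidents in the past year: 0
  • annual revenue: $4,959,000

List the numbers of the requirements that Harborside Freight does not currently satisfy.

1. hazmat security assessment 142 days ago vs limit 120 → not met
2. condition 'transports hazardous materials' holds; drug-and-alcohol testing policy absent → not met
3. condition 'operates vehicles over 26,000 lbs' holds; preventable accidents in the past year 0 ≤ 4 → met
4. hours-of-service audit 160 days ago vs limit 180 → met
5. out-of-service rate (%) 6 ≤ 23 → met
6. drivers with valid medical certificates 17 ≥ 12 → met
7. auto liability coverage $925,000 ≥ $750,000 → met
8. certified hazmat drivers 2 ≥ 2 → met
9. vehicle safety inspection 596 days ago vs limit 540 → not met
10. brake system inspection 94 days ago vs limit 90 → not met
11. condition 'crosses state lines' holds; cargo insurance $205,000 < $250,000 → not met
Not met: 1, 2, 9, 10, 11

1, 2, 9, 10, 11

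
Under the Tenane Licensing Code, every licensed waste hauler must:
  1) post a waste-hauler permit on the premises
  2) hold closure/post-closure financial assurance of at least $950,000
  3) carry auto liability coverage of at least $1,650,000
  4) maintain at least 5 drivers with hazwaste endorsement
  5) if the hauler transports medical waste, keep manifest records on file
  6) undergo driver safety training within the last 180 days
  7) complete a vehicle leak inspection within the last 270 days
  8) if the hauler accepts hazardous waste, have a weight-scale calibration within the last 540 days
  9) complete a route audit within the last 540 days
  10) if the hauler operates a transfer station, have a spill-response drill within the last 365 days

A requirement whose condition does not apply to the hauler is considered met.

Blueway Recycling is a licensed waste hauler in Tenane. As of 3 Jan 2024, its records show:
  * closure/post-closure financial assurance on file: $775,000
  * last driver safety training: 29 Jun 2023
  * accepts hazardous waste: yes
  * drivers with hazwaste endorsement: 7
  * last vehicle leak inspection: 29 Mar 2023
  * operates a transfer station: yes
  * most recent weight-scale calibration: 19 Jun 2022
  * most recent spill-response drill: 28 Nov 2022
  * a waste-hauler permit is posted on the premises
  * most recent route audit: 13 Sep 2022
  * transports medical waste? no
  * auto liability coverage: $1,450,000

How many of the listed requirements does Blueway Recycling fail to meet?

6

1. waste-hauler permit present → met
2. closure/post-closure financial assurance $775,000 < $950,000 → not met
3. auto liability coverage $1,450,000 < $1,650,000 → not met
4. drivers with hazwaste endorsement 7 ≥ 5 → met
5. condition 'transports medical waste' does not hold → requirement n/a → met
6. driver safety training 188 days ago vs limit 180 → not met
7. vehicle leak inspection 280 days ago vs limit 270 → not met
8. condition 'accepts hazardous waste' holds; weight-scale calibration 563 days ago vs limit 540 → not met
9. route audit 477 days ago vs limit 540 → met
10. condition 'operates a transfer station' holds; spill-response drill 401 days ago vs limit 365 → not met
Not met: 6 of 10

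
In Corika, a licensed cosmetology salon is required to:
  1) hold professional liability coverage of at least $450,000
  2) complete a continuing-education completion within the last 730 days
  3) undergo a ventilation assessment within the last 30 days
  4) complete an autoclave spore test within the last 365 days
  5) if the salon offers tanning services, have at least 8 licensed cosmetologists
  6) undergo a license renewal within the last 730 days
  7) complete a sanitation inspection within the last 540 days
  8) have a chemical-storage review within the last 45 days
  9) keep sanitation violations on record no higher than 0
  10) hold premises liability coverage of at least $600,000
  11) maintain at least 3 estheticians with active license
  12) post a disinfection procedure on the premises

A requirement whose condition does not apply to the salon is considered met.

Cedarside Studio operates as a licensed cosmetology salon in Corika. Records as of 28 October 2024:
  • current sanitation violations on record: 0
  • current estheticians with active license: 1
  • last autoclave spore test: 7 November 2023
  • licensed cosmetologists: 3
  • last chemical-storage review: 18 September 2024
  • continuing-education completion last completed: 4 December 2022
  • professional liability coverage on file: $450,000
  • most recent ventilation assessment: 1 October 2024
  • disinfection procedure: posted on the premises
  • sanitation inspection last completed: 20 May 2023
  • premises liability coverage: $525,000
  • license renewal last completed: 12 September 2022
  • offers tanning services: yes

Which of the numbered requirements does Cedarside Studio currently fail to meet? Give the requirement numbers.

1. professional liability coverage $450,000 ≥ $450,000 → met
2. continuing-education completion 694 days ago vs limit 730 → met
3. ventilation assessment 27 days ago vs limit 30 → met
4. autoclave spore test 356 days ago vs limit 365 → met
5. condition 'offers tanning services' holds; licensed cosmetologists 3 < 8 → not met
6. license renewal 777 days ago vs limit 730 → not met
7. sanitation inspection 527 days ago vs limit 540 → met
8. chemical-storage review 40 days ago vs limit 45 → met
9. sanitation violations on record 0 ≤ 0 → met
10. premises liability coverage $525,000 < $600,000 → not met
11. estheticians with active license 1 < 3 → not met
12. disinfection procedure present → met
Not met: 5, 6, 10, 11

5, 6, 10, 11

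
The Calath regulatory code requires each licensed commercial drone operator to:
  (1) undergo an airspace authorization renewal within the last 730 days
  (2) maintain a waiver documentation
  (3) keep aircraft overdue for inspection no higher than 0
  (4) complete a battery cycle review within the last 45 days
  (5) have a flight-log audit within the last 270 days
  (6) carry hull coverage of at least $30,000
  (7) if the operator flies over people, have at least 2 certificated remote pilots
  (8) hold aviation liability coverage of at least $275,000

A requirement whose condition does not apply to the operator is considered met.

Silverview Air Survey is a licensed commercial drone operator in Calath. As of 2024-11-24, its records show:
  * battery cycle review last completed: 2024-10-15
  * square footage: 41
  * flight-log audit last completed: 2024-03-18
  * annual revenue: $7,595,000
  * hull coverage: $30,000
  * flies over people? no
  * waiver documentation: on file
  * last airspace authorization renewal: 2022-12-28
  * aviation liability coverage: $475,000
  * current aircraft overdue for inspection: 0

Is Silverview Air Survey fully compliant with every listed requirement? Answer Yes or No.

Yes

1. airspace authorization renewal 697 days ago vs limit 730 → met
2. waiver documentation present → met
3. aircraft overdue for inspection 0 ≤ 0 → met
4. battery cycle review 40 days ago vs limit 45 → met
5. flight-log audit 251 days ago vs limit 270 → met
6. hull coverage $30,000 ≥ $30,000 → met
7. condition 'flies over people' does not hold → requirement n/a → met
8. aviation liability coverage $475,000 ≥ $275,000 → met
All met.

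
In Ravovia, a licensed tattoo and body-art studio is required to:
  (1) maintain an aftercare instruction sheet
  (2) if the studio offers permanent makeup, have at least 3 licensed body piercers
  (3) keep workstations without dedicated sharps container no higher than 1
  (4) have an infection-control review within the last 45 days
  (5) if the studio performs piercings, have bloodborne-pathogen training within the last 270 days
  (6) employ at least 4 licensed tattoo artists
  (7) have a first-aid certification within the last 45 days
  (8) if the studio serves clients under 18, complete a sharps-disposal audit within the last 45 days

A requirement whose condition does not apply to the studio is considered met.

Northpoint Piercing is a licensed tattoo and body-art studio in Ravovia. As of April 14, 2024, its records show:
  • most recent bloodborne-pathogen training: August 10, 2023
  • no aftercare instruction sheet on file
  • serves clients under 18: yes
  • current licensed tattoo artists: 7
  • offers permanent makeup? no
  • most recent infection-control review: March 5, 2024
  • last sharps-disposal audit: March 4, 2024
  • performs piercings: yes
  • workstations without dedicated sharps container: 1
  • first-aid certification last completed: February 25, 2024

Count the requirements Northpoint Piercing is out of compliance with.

2

1. aftercare instruction sheet absent → not met
2. condition 'offers permanent makeup' does not hold → requirement n/a → met
3. workstations without dedicated sharps container 1 ≤ 1 → met
4. infection-control review 40 days ago vs limit 45 → met
5. condition 'performs piercings' holds; bloodborne-pathogen training 248 days ago vs limit 270 → met
6. licensed tattoo artists 7 ≥ 4 → met
7. first-aid certification 49 days ago vs limit 45 → not met
8. condition 'serves clients under 18' holds; sharps-disposal audit 41 days ago vs limit 45 → met
Not met: 2 of 8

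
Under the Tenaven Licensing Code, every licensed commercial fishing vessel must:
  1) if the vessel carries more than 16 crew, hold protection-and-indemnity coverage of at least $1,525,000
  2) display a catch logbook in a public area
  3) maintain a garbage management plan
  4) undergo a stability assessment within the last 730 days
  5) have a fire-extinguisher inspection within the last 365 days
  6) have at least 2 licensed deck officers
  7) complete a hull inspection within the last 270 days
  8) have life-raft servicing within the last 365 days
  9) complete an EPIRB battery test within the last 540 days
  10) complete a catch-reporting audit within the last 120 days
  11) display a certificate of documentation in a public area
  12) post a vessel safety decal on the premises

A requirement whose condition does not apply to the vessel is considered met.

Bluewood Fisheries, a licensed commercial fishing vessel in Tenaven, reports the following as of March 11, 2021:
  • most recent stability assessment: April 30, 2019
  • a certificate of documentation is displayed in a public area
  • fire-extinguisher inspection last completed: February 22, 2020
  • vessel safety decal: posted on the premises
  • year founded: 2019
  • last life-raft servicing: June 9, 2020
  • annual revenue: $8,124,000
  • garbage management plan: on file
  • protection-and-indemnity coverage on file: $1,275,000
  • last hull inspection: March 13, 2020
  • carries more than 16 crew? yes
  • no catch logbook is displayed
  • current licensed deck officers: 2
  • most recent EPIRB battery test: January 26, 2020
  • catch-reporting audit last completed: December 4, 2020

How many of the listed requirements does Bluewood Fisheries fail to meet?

4

1. condition 'carries more than 16 crew' holds; protection-and-indemnity coverage $1,275,000 < $1,525,000 → not met
2. catch logbook absent → not met
3. garbage management plan present → met
4. stability assessment 681 days ago vs limit 730 → met
5. fire-extinguisher inspection 383 days ago vs limit 365 → not met
6. licensed deck officers 2 ≥ 2 → met
7. hull inspection 363 days ago vs limit 270 → not met
8. life-raft servicing 275 days ago vs limit 365 → met
9. EPIRB battery test 410 days ago vs limit 540 → met
10. catch-reporting audit 97 days ago vs limit 120 → met
11. certificate of documentation present → met
12. vessel safety decal present → met
Not met: 4 of 12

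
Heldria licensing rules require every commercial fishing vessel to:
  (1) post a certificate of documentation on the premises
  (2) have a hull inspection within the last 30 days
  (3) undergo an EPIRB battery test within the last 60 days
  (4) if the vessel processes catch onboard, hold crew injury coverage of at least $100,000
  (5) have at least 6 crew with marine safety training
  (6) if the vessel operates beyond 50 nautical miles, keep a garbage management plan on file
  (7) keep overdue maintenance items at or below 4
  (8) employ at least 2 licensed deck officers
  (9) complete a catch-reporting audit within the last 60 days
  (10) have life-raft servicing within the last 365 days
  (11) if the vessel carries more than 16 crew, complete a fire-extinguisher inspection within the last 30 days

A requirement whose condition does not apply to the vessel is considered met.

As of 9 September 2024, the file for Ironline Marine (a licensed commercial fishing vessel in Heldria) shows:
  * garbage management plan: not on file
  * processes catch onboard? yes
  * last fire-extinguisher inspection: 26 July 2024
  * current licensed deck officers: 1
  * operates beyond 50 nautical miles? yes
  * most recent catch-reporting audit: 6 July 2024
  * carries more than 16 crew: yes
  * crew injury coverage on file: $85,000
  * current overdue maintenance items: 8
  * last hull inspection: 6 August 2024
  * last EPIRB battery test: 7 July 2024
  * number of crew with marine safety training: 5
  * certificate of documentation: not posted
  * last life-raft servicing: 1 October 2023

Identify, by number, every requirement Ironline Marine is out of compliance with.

1, 2, 3, 4, 5, 6, 7, 8, 9, 11

1. certificate of documentation absent → not met
2. hull inspection 34 days ago vs limit 30 → not met
3. EPIRB battery test 64 days ago vs limit 60 → not met
4. condition 'processes catch onboard' holds; crew injury coverage $85,000 < $100,000 → not met
5. crew with marine safety training 5 < 6 → not met
6. condition 'operates beyond 50 nautical miles' holds; garbage management plan absent → not met
7. overdue maintenance items 8 > 4 → not met
8. licensed deck officers 1 < 2 → not met
9. catch-reporting audit 65 days ago vs limit 60 → not met
10. life-raft servicing 344 days ago vs limit 365 → met
11. condition 'carries more than 16 crew' holds; fire-extinguisher inspection 45 days ago vs limit 30 → not met
Not met: 1, 2, 3, 4, 5, 6, 7, 8, 9, 11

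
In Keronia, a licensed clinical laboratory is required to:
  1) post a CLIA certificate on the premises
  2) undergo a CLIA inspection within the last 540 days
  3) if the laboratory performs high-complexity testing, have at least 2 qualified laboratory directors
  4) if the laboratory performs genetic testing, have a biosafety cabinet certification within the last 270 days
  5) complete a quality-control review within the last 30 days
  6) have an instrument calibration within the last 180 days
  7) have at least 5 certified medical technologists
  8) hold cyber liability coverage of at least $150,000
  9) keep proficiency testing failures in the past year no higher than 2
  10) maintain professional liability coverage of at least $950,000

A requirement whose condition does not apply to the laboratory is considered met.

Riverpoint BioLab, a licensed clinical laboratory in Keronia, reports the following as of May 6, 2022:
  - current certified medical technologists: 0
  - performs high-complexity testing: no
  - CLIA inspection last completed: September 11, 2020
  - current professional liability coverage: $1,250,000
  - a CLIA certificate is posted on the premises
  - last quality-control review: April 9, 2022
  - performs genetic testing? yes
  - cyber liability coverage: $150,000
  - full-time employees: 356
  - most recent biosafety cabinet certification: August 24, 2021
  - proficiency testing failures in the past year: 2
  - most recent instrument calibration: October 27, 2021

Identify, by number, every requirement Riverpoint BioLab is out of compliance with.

1. CLIA certificate present → met
2. CLIA inspection 602 days ago vs limit 540 → not met
3. condition 'performs high-complexity testing' does not hold → requirement n/a → met
4. condition 'performs genetic testing' holds; biosafety cabinet certification 255 days ago vs limit 270 → met
5. quality-control review 27 days ago vs limit 30 → met
6. instrument calibration 191 days ago vs limit 180 → not met
7. certified medical technologists 0 < 5 → not met
8. cyber liability coverage $150,000 ≥ $150,000 → met
9. proficiency testing failures in the past year 2 ≤ 2 → met
10. professional liability coverage $1,250,000 ≥ $950,000 → met
Not met: 2, 6, 7

2, 6, 7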